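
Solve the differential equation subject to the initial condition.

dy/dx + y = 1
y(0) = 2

General solution: y = 1 + Ce^(-x)
Applying y(0) = 2: C = 2 - 1 = 1
Particular solution: y = 1 + e^(-x)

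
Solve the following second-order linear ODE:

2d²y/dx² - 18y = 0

Characteristic equation: 2r² - 18 = 0
Divide by 2: r² - 9 = 0
Roots: r = 3, -3 (distinct real)
General solution: y = C₁e^(3x) + C₂e^(-3x)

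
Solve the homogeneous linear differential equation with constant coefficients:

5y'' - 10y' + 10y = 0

Characteristic equation: 5r² - 10r + 10 = 0
Divide by 5: r² - 2r + 2 = 0
Roots: r = 1 ± i (complex conjugates)
General solution: y = e^x(C₁cos(x) + C₂sin(x))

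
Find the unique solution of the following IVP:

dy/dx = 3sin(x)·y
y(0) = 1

General solution: y = Ce^(-3cos(x))
Applying IC y(0) = 1:
Particular solution: y = e^(3(1-cos(x)))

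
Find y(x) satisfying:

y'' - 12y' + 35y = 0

Characteristic equation: r² - 12r + 35 = 0
Roots: r = 7, 5 (distinct real)
General solution: y = C₁e^(7x) + C₂e^(5x)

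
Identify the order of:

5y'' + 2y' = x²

The order is 2 (highest derivative is of order 2).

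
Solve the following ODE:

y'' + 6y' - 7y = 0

Characteristic equation: r² + 6r - 7 = 0
Roots: r = 1, -7 (distinct real)
General solution: y = C₁e^x + C₂e^(-7x)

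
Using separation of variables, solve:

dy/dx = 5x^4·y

Separating variables and integrating:
ln|y| = x^5 + C

General solution: y = Ce^(x^5)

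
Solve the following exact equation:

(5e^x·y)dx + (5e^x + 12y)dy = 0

Verify exactness: ∂M/∂y = ∂N/∂x ✓
Find F(x,y) such that ∂F/∂x = M, ∂F/∂y = N
Solution: 5e^x·y + 6y² = C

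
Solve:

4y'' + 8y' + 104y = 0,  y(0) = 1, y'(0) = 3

General solution: y = e^(-x)(C₁cos(5x) + C₂sin(5x))
Complex roots r = -1 ± 5i
Applying ICs: C₁ = 1, C₂ = 4/5
Particular solution: y = e^(-x)(cos(5x) + (4/5)sin(5x))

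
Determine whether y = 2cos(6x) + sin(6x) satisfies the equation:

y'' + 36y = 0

Verification:
y'' = -72cos(6x) - 36sin(6x)
y'' + 36y = 0 ✓

Yes, it is a solution.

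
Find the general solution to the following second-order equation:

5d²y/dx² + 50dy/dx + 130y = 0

Characteristic equation: 5r² + 50r + 130 = 0
Divide by 5: r² + 10r + 26 = 0
Roots: r = -5 ± i (complex conjugates)
General solution: y = e^(-5x)(C₁cos(x) + C₂sin(x))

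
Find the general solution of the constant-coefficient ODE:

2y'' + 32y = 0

Characteristic equation: 2r² + 32 = 0
Divide by 2: r² + 16 = 0
Roots: r = ±4i (complex conjugates)
General solution: y = C₁cos(4x) + C₂sin(4x)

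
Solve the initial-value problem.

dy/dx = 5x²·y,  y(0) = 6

General solution: y = Ce^(5x³/3)
Applying IC y(0) = 6:
Particular solution: y = 6e^(5x³/3)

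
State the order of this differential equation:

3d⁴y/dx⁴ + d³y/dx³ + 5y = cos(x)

The order is 4 (highest derivative is of order 4).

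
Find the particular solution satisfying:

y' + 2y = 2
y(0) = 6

General solution: y = 1 + Ce^(-2x)
Applying y(0) = 6: C = 6 - 1 = 5
Particular solution: y = 1 + 5e^(-2x)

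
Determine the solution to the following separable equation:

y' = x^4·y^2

Separating variables and integrating:
-1/y = x^5/5 + C

General solution: y^-1 = (-1/5)x^5 + C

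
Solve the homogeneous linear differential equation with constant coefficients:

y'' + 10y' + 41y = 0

Characteristic equation: r² + 10r + 41 = 0
Roots: r = -5 ± 4i (complex conjugates)
General solution: y = e^(-5x)(C₁cos(4x) + C₂sin(4x))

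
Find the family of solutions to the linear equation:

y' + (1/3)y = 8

Using integrating factor method:

General solution: y = 24 + Ce^(-x/3)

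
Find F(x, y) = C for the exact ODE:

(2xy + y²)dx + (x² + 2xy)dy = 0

Verify exactness: ∂M/∂y = ∂N/∂x ✓
Find F(x,y) such that ∂F/∂x = M, ∂F/∂y = N
Solution: x²y + xy² = C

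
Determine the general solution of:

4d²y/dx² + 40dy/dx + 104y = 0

Characteristic equation: 4r² + 40r + 104 = 0
Divide by 4: r² + 10r + 26 = 0
Roots: r = -5 ± i (complex conjugates)
General solution: y = e^(-5x)(C₁cos(x) + C₂sin(x))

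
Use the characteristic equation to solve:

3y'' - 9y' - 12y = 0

Characteristic equation: 3r² - 9r - 12 = 0
Divide by 3: r² - 3r - 4 = 0
Roots: r = 4, -1 (distinct real)
General solution: y = C₁e^(4x) + C₂e^(-x)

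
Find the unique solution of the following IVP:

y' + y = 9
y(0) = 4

General solution: y = 9 + Ce^(-x)
Applying y(0) = 4: C = 4 - 9 = -5
Particular solution: y = 9 - 5e^(-x)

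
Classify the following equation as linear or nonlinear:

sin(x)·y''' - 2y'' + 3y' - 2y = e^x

Linear (y and its derivatives appear to the first power only, no products of y terms)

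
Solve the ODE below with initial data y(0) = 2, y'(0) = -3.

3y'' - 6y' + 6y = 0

General solution: y = e^x(C₁cos(x) + C₂sin(x))
Complex roots r = 1 ± i
Applying ICs: C₁ = 2, C₂ = -5
Particular solution: y = e^x(2cos(x) - 5sin(x))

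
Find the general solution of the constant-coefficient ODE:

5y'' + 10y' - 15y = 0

Characteristic equation: 5r² + 10r - 15 = 0
Divide by 5: r² + 2r - 3 = 0
Roots: r = 1, -3 (distinct real)
General solution: y = C₁e^x + C₂e^(-3x)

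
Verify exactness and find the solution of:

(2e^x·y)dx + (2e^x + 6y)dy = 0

Verify exactness: ∂M/∂y = ∂N/∂x ✓
Find F(x,y) such that ∂F/∂x = M, ∂F/∂y = N
Solution: 2e^x·y + 3y² = C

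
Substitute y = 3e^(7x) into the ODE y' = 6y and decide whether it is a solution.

Verification:
y = 3e^(7x)
y' = 21e^(7x)
But 6y = 18e^(7x)
y' ≠ 6y — the derivative does not match

No, it is not a solution.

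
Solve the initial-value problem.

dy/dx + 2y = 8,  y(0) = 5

General solution: y = 4 + Ce^(-2x)
Applying y(0) = 5: C = 5 - 4 = 1
Particular solution: y = 4 + e^(-2x)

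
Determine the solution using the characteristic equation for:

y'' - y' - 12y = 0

Characteristic equation: r² - r - 12 = 0
Roots: r = 4, -3 (distinct real)
General solution: y = C₁e^(4x) + C₂e^(-3x)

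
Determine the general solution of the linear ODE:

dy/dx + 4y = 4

Using integrating factor method:

General solution: y = 1 + Ce^(-4x)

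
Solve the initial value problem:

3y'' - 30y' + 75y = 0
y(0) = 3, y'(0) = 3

General solution: y = (C₁ + C₂x)e^(5x)
Repeated root r = 5
Applying ICs: C₁ = 3, C₂ = -12
Particular solution: y = (3 - 12x)e^(5x)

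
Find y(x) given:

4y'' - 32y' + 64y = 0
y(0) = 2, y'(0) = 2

General solution: y = (C₁ + C₂x)e^(4x)
Repeated root r = 4
Applying ICs: C₁ = 2, C₂ = -6
Particular solution: y = (2 - 6x)e^(4x)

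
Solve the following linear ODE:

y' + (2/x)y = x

Using integrating factor method:

General solution: y = (1/4)x^2 + Cx^(-2)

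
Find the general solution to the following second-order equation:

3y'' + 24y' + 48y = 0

Characteristic equation: 3r² + 24r + 48 = 0
Divide by 3: r² + 8r + 16 = 0
Factored: (r + 4)² = 0
Repeated root: r = -4
General solution: y = (C₁ + C₂x)e^(-4x)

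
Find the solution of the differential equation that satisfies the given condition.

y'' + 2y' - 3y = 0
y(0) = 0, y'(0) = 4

General solution: y = C₁e^x + C₂e^(-3x)
Applying ICs: C₁ = 1, C₂ = -1
Particular solution: y = e^x - e^(-3x)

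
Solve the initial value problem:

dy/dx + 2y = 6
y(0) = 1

General solution: y = 3 + Ce^(-2x)
Applying y(0) = 1: C = 1 - 3 = -2
Particular solution: y = 3 - 2e^(-2x)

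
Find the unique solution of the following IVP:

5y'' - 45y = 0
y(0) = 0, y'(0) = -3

General solution: y = C₁e^(3x) + C₂e^(-3x)
Applying ICs: C₁ = -1/2, C₂ = 1/2
Particular solution: y = -(1/2)e^(3x) + (1/2)e^(-3x)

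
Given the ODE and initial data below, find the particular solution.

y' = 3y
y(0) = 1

General solution: y = Ce^(3x)
Applying IC y(0) = 1:
Particular solution: y = e^(3x)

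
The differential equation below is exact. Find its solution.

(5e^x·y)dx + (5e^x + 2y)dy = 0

Verify exactness: ∂M/∂y = ∂N/∂x ✓
Find F(x,y) such that ∂F/∂x = M, ∂F/∂y = N
Solution: 5e^x·y + y² = C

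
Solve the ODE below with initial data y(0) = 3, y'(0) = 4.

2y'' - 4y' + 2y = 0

General solution: y = (C₁ + C₂x)e^x
Repeated root r = 1
Applying ICs: C₁ = 3, C₂ = 1
Particular solution: y = (3 + x)e^x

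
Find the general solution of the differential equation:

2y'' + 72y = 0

Characteristic equation: 2r² + 72 = 0
Divide by 2: r² + 36 = 0
Roots: r = ±6i (complex conjugates)
General solution: y = C₁cos(6x) + C₂sin(6x)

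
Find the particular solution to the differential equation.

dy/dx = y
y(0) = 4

General solution: y = Ce^x
Applying IC y(0) = 4:
Particular solution: y = 4e^x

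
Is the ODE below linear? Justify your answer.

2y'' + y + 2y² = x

No. Nonlinear (y² term)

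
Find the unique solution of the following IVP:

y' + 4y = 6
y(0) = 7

General solution: y = 3/2 + Ce^(-4x)
Applying y(0) = 7: C = 7 - 3/2 = 11/2
Particular solution: y = 3/2 + (11/2)e^(-4x)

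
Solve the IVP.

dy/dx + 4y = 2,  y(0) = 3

General solution: y = 1/2 + Ce^(-4x)
Applying y(0) = 3: C = 3 - 1/2 = 5/2
Particular solution: y = 1/2 + (5/2)e^(-4x)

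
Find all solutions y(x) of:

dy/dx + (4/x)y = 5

Using integrating factor method:

General solution: y = x + Cx^(-4)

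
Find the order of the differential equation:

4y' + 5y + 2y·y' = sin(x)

The order is 1 (highest derivative is of order 1).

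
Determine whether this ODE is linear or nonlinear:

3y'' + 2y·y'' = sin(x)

Nonlinear (y·y'' term)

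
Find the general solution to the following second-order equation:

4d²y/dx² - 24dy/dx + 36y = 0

Characteristic equation: 4r² - 24r + 36 = 0
Divide by 4: r² - 6r + 9 = 0
Factored: (r - 3)² = 0
Repeated root: r = 3
General solution: y = (C₁ + C₂x)e^(3x)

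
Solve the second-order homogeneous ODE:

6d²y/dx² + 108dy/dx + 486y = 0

Characteristic equation: 6r² + 108r + 486 = 0
Divide by 6: r² + 18r + 81 = 0
Factored: (r + 9)² = 0
Repeated root: r = -9
General solution: y = (C₁ + C₂x)e^(-9x)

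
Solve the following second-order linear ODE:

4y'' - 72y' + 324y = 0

Characteristic equation: 4r² - 72r + 324 = 0
Divide by 4: r² - 18r + 81 = 0
Factored: (r - 9)² = 0
Repeated root: r = 9
General solution: y = (C₁ + C₂x)e^(9x)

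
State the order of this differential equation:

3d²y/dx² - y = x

The order is 2 (highest derivative is of order 2).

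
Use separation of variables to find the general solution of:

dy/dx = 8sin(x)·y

Separating variables and integrating:
ln|y| = -8cos(x) + C

General solution: y = Ce^(-8cos(x))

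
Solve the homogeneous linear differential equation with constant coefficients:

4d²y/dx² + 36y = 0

Characteristic equation: 4r² + 36 = 0
Divide by 4: r² + 9 = 0
Roots: r = ±3i (complex conjugates)
General solution: y = C₁cos(3x) + C₂sin(3x)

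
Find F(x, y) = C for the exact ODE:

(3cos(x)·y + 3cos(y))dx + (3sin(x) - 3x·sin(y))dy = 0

Verify exactness: ∂M/∂y = ∂N/∂x ✓
Find F(x,y) such that ∂F/∂x = M, ∂F/∂y = N
Solution: 3sin(x)·y + 3x·cos(y) = C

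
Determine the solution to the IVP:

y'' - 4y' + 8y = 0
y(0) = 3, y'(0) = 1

General solution: y = e^(2x)(C₁cos(2x) + C₂sin(2x))
Complex roots r = 2 ± 2i
Applying ICs: C₁ = 3, C₂ = -5/2
Particular solution: y = e^(2x)(3cos(2x) - (5/2)sin(2x))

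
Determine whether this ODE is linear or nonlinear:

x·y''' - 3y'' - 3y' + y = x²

Linear (y and its derivatives appear to the first power only, no products of y terms)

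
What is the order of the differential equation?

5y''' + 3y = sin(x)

The order is 3 (highest derivative is of order 3).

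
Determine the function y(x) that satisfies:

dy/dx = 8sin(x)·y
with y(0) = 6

General solution: y = Ce^(-8cos(x))
Applying IC y(0) = 6:
Particular solution: y = 6e^(8(1-cos(x)))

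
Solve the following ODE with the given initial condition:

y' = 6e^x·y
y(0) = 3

General solution: y = Ce^(6e^x)
Applying IC y(0) = 3:
Particular solution: y = 3e^(6(e^x - 1))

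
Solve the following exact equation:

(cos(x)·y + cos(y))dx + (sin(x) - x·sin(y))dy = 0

Verify exactness: ∂M/∂y = ∂N/∂x ✓
Find F(x,y) such that ∂F/∂x = M, ∂F/∂y = N
Solution: sin(x)·y + x·cos(y) = C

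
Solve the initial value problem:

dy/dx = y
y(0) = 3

General solution: y = Ce^x
Applying IC y(0) = 3:
Particular solution: y = 3e^x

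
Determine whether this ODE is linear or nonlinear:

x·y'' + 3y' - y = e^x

Linear (y and its derivatives appear to the first power only, no products of y terms)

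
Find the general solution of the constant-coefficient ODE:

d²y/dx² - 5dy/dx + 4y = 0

Characteristic equation: r² - 5r + 4 = 0
Roots: r = 1, 4 (distinct real)
General solution: y = C₁e^x + C₂e^(4x)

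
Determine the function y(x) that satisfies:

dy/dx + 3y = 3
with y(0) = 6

General solution: y = 1 + Ce^(-3x)
Applying y(0) = 6: C = 6 - 1 = 5
Particular solution: y = 1 + 5e^(-3x)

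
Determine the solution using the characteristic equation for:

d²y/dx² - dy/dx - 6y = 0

Characteristic equation: r² - r - 6 = 0
Roots: r = 3, -2 (distinct real)
General solution: y = C₁e^(3x) + C₂e^(-2x)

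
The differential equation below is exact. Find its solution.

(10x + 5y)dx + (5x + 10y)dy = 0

Verify exactness: ∂M/∂y = ∂N/∂x ✓
Find F(x,y) such that ∂F/∂x = M, ∂F/∂y = N
Solution: 5x² + 5xy + 5y² = C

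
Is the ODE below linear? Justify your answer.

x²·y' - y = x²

Yes. Linear (y and its derivatives appear to the first power only, no products of y terms)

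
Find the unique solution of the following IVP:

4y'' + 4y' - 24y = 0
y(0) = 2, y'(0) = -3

General solution: y = C₁e^(2x) + C₂e^(-3x)
Applying ICs: C₁ = 3/5, C₂ = 7/5
Particular solution: y = (3/5)e^(2x) + (7/5)e^(-3x)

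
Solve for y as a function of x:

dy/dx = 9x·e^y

Separating variables and integrating:
-e^(-y) = 9x²/2 + C

General solution: y = -ln(C - 9x²/2)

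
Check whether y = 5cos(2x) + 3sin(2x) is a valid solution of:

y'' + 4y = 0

Verification:
y'' = -20cos(2x) - 12sin(2x)
y'' + 4y = 0 ✓

Yes, it is a solution.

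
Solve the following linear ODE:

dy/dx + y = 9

Using integrating factor method:

General solution: y = 9 + Ce^(-x)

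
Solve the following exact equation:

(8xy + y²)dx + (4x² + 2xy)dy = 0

Verify exactness: ∂M/∂y = ∂N/∂x ✓
Find F(x,y) such that ∂F/∂x = M, ∂F/∂y = N
Solution: 4x²y + xy² = C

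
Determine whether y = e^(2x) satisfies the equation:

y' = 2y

Verification:
y = e^(2x)
y' = 2e^(2x)
2y = 2e^(2x)
y' = 2y ✓

Yes, it is a solution.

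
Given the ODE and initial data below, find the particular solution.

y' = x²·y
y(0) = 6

General solution: y = Ce^(x³/3)
Applying IC y(0) = 6:
Particular solution: y = 6e^(x³/3)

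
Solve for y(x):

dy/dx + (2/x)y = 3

Using integrating factor method:

General solution: y = x + Cx^(-2)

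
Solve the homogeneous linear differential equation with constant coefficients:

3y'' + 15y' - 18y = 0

Characteristic equation: 3r² + 15r - 18 = 0
Divide by 3: r² + 5r - 6 = 0
Roots: r = 1, -6 (distinct real)
General solution: y = C₁e^x + C₂e^(-6x)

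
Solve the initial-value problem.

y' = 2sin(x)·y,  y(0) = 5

General solution: y = Ce^(-2cos(x))
Applying IC y(0) = 5:
Particular solution: y = 5e^(2(1-cos(x)))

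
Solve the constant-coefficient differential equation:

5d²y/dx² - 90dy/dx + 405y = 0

Characteristic equation: 5r² - 90r + 405 = 0
Divide by 5: r² - 18r + 81 = 0
Factored: (r - 9)² = 0
Repeated root: r = 9
General solution: y = (C₁ + C₂x)e^(9x)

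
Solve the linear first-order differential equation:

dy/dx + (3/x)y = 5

Using integrating factor method:

General solution: y = (5/4)x + Cx^(-3)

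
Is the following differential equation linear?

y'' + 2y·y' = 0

No. Nonlinear (product y·y')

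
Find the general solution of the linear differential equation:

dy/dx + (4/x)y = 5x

Using integrating factor method:

General solution: y = (5/6)x^2 + Cx^(-4)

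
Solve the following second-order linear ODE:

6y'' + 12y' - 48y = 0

Characteristic equation: 6r² + 12r - 48 = 0
Divide by 6: r² + 2r - 8 = 0
Roots: r = 2, -4 (distinct real)
General solution: y = C₁e^(2x) + C₂e^(-4x)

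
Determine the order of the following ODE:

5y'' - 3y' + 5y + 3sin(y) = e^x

The order is 2 (highest derivative is of order 2).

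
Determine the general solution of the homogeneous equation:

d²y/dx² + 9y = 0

Characteristic equation: r² + 9 = 0
Roots: r = ±3i (complex conjugates)
General solution: y = C₁cos(3x) + C₂sin(3x)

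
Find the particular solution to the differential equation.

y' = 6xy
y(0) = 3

General solution: y = Ce^(3x²)
Applying IC y(0) = 3:
Particular solution: y = 3e^(3x²)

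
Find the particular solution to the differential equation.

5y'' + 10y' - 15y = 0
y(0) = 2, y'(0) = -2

General solution: y = C₁e^x + C₂e^(-3x)
Applying ICs: C₁ = 1, C₂ = 1
Particular solution: y = e^x + e^(-3x)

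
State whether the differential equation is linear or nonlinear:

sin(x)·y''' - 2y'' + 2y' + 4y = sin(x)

Linear (y and its derivatives appear to the first power only, no products of y terms)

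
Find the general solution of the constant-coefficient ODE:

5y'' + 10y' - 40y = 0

Characteristic equation: 5r² + 10r - 40 = 0
Divide by 5: r² + 2r - 8 = 0
Roots: r = 2, -4 (distinct real)
General solution: y = C₁e^(2x) + C₂e^(-4x)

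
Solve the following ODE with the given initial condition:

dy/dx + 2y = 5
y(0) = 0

General solution: y = 5/2 + Ce^(-2x)
Applying y(0) = 0: C = 0 - 5/2 = -5/2
Particular solution: y = 5/2 - (5/2)e^(-2x)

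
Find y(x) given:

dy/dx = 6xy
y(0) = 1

General solution: y = Ce^(3x²)
Applying IC y(0) = 1:
Particular solution: y = e^(3x²)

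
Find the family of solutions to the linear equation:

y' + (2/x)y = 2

Using integrating factor method:

General solution: y = (2/3)x + Cx^(-2)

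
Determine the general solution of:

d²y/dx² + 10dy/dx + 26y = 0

Characteristic equation: r² + 10r + 26 = 0
Roots: r = -5 ± i (complex conjugates)
General solution: y = e^(-5x)(C₁cos(x) + C₂sin(x))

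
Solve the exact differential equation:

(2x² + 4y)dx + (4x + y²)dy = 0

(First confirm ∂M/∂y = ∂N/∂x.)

Verify exactness: ∂M/∂y = ∂N/∂x ✓
Find F(x,y) such that ∂F/∂x = M, ∂F/∂y = N
Solution: 2x³/3 + 4xy + y³/3 = C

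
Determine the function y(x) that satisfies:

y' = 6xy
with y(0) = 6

General solution: y = Ce^(3x²)
Applying IC y(0) = 6:
Particular solution: y = 6e^(3x²)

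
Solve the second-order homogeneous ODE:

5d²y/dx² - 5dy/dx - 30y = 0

Characteristic equation: 5r² - 5r - 30 = 0
Divide by 5: r² - r - 6 = 0
Roots: r = 3, -2 (distinct real)
General solution: y = C₁e^(3x) + C₂e^(-2x)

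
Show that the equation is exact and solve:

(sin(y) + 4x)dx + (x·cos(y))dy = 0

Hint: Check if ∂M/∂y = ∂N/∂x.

Verify exactness: ∂M/∂y = ∂N/∂x ✓
Find F(x,y) such that ∂F/∂x = M, ∂F/∂y = N
Solution: x·sin(y) + 2x² = C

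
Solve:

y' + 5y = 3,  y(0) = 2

General solution: y = 3/5 + Ce^(-5x)
Applying y(0) = 2: C = 2 - 3/5 = 7/5
Particular solution: y = 3/5 + (7/5)e^(-5x)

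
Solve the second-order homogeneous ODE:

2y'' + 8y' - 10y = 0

Characteristic equation: 2r² + 8r - 10 = 0
Divide by 2: r² + 4r - 5 = 0
Roots: r = 1, -5 (distinct real)
General solution: y = C₁e^x + C₂e^(-5x)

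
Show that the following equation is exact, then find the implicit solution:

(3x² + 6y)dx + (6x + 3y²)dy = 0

Verify exactness: ∂M/∂y = ∂N/∂x ✓
Find F(x,y) such that ∂F/∂x = M, ∂F/∂y = N
Solution: x³ + 6xy + y³ = C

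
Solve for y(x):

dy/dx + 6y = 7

Using integrating factor method:

General solution: y = 7/6 + Ce^(-6x)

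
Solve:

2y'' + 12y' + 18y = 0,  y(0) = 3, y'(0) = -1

General solution: y = (C₁ + C₂x)e^(-3x)
Repeated root r = -3
Applying ICs: C₁ = 3, C₂ = 8
Particular solution: y = (3 + 8x)e^(-3x)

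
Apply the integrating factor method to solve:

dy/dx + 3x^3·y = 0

Using integrating factor method:

General solution: y = Ce^(-3x^4/4)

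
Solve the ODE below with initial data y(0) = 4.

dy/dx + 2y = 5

General solution: y = 5/2 + Ce^(-2x)
Applying y(0) = 4: C = 4 - 5/2 = 3/2
Particular solution: y = 5/2 + (3/2)e^(-2x)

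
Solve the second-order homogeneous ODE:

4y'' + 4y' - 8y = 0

Characteristic equation: 4r² + 4r - 8 = 0
Divide by 4: r² + r - 2 = 0
Roots: r = 1, -2 (distinct real)
General solution: y = C₁e^x + C₂e^(-2x)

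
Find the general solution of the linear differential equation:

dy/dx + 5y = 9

Using integrating factor method:

General solution: y = 9/5 + Ce^(-5x)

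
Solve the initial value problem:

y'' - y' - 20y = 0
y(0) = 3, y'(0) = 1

General solution: y = C₁e^(5x) + C₂e^(-4x)
Applying ICs: C₁ = 13/9, C₂ = 14/9
Particular solution: y = (13/9)e^(5x) + (14/9)e^(-4x)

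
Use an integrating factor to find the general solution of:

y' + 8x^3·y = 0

Using integrating factor method:

General solution: y = Ce^(-2x^4)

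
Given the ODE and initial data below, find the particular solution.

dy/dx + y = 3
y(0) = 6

General solution: y = 3 + Ce^(-x)
Applying y(0) = 6: C = 6 - 3 = 3
Particular solution: y = 3 + 3e^(-x)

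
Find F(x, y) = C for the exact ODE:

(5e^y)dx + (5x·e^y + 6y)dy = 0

Verify exactness: ∂M/∂y = ∂N/∂x ✓
Find F(x,y) such that ∂F/∂x = M, ∂F/∂y = N
Solution: 5x·e^y + 3y² = C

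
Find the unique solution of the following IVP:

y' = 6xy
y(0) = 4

General solution: y = Ce^(3x²)
Applying IC y(0) = 4:
Particular solution: y = 4e^(3x²)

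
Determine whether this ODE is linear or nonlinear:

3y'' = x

Linear (y and its derivatives appear to the first power only, no products of y terms)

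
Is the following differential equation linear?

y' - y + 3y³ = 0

No. Nonlinear (y³ term)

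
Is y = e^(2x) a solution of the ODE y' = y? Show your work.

Verification:
y = e^(2x)
y' = 2e^(2x)
But y = e^(2x)
y' ≠ y — the derivative does not match

No, it is not a solution.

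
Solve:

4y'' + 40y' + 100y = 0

Characteristic equation: 4r² + 40r + 100 = 0
Divide by 4: r² + 10r + 25 = 0
Factored: (r + 5)² = 0
Repeated root: r = -5
General solution: y = (C₁ + C₂x)e^(-5x)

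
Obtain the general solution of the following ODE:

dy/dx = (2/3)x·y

Separating variables and integrating:
ln|y| = x^2/3 + C

General solution: y = Ce^(x^2/3)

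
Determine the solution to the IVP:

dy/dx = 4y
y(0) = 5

General solution: y = Ce^(4x)
Applying IC y(0) = 5:
Particular solution: y = 5e^(4x)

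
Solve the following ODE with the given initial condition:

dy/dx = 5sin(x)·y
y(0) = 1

General solution: y = Ce^(-5cos(x))
Applying IC y(0) = 1:
Particular solution: y = e^(5(1-cos(x)))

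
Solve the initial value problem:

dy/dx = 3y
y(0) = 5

General solution: y = Ce^(3x)
Applying IC y(0) = 5:
Particular solution: y = 5e^(3x)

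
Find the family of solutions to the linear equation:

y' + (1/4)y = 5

Using integrating factor method:

General solution: y = 20 + Ce^(-x/4)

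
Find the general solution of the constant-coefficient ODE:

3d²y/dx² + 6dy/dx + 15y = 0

Characteristic equation: 3r² + 6r + 15 = 0
Divide by 3: r² + 2r + 5 = 0
Roots: r = -1 ± 2i (complex conjugates)
General solution: y = e^(-x)(C₁cos(2x) + C₂sin(2x))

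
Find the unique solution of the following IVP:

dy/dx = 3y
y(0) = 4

General solution: y = Ce^(3x)
Applying IC y(0) = 4:
Particular solution: y = 4e^(3x)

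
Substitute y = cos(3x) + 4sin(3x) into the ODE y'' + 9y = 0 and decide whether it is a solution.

Verification:
y'' = -9cos(3x) - 36sin(3x)
y'' + 9y = 0 ✓

Yes, it is a solution.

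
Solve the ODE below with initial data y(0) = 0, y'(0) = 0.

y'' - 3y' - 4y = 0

General solution: y = C₁e^(4x) + C₂e^(-x)
Applying ICs: C₁ = 0, C₂ = 0
Particular solution: y = 0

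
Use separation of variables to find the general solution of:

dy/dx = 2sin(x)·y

Separating variables and integrating:
ln|y| = -2cos(x) + C

General solution: y = Ce^(-2cos(x))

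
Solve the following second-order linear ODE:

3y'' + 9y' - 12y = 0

Characteristic equation: 3r² + 9r - 12 = 0
Divide by 3: r² + 3r - 4 = 0
Roots: r = 1, -4 (distinct real)
General solution: y = C₁e^x + C₂e^(-4x)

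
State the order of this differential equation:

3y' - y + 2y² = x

The order is 1 (highest derivative is of order 1).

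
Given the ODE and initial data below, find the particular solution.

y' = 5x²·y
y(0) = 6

General solution: y = Ce^(5x³/3)
Applying IC y(0) = 6:
Particular solution: y = 6e^(5x³/3)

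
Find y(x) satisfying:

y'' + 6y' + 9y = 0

Characteristic equation: r² + 6r + 9 = 0
Factored: (r + 3)² = 0
Repeated root: r = -3
General solution: y = (C₁ + C₂x)e^(-3x)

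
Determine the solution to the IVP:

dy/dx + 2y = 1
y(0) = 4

General solution: y = 1/2 + Ce^(-2x)
Applying y(0) = 4: C = 4 - 1/2 = 7/2
Particular solution: y = 1/2 + (7/2)e^(-2x)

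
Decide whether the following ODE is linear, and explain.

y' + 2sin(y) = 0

Nonlinear (sin(y) is nonlinear in y)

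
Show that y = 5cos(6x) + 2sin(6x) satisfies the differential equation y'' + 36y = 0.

Verification:
y'' = -180cos(6x) - 72sin(6x)
y'' + 36y = 0 ✓

Yes, it is a solution.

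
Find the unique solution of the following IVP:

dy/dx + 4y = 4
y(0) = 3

General solution: y = 1 + Ce^(-4x)
Applying y(0) = 3: C = 3 - 1 = 2
Particular solution: y = 1 + 2e^(-4x)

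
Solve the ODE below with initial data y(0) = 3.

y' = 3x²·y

General solution: y = Ce^(x³)
Applying IC y(0) = 3:
Particular solution: y = 3e^(x³)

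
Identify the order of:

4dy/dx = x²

The order is 1 (highest derivative is of order 1).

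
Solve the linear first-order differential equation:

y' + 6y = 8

Using integrating factor method:

General solution: y = 4/3 + Ce^(-6x)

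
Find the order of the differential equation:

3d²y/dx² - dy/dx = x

The order is 2 (highest derivative is of order 2).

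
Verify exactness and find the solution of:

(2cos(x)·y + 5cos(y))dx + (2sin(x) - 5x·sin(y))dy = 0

Verify exactness: ∂M/∂y = ∂N/∂x ✓
Find F(x,y) such that ∂F/∂x = M, ∂F/∂y = N
Solution: 2sin(x)·y + 5x·cos(y) = C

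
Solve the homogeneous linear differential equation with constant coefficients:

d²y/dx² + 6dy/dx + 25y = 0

Characteristic equation: r² + 6r + 25 = 0
Roots: r = -3 ± 4i (complex conjugates)
General solution: y = e^(-3x)(C₁cos(4x) + C₂sin(4x))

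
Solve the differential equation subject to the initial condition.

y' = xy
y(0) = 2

General solution: y = Ce^(x²/2)
Applying IC y(0) = 2:
Particular solution: y = 2e^(x²/2)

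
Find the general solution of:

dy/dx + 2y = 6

Using integrating factor method:

General solution: y = 3 + Ce^(-2x)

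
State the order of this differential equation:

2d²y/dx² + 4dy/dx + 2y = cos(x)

The order is 2 (highest derivative is of order 2).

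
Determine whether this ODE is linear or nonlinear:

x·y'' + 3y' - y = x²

Linear (y and its derivatives appear to the first power only, no products of y terms)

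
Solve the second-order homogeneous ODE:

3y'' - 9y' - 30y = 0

Characteristic equation: 3r² - 9r - 30 = 0
Divide by 3: r² - 3r - 10 = 0
Roots: r = 5, -2 (distinct real)
General solution: y = C₁e^(5x) + C₂e^(-2x)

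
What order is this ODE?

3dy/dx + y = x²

The order is 1 (highest derivative is of order 1).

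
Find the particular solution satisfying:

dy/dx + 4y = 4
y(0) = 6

General solution: y = 1 + Ce^(-4x)
Applying y(0) = 6: C = 6 - 1 = 5
Particular solution: y = 1 + 5e^(-4x)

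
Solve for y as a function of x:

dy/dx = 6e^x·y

Separating variables and integrating:
ln|y| = 6e^x + C

General solution: y = Ce^(6e^x)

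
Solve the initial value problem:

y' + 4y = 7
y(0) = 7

General solution: y = 7/4 + Ce^(-4x)
Applying y(0) = 7: C = 7 - 7/4 = 21/4
Particular solution: y = 7/4 + (21/4)e^(-4x)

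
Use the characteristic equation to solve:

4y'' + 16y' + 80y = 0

Characteristic equation: 4r² + 16r + 80 = 0
Divide by 4: r² + 4r + 20 = 0
Roots: r = -2 ± 4i (complex conjugates)
General solution: y = e^(-2x)(C₁cos(4x) + C₂sin(4x))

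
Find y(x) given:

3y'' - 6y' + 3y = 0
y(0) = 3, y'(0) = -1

General solution: y = (C₁ + C₂x)e^x
Repeated root r = 1
Applying ICs: C₁ = 3, C₂ = -4
Particular solution: y = (3 - 4x)e^x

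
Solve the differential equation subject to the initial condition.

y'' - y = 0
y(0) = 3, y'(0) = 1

General solution: y = C₁e^x + C₂e^(-x)
Applying ICs: C₁ = 2, C₂ = 1
Particular solution: y = 2e^x + e^(-x)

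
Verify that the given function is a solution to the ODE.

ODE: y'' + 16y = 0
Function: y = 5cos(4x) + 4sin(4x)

Verification:
y'' = -80cos(4x) - 64sin(4x)
y'' + 16y = 0 ✓

Yes, it is a solution.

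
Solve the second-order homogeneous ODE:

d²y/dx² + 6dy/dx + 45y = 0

Characteristic equation: r² + 6r + 45 = 0
Roots: r = -3 ± 6i (complex conjugates)
General solution: y = e^(-3x)(C₁cos(6x) + C₂sin(6x))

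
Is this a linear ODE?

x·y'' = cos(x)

Yes. Linear (y and its derivatives appear to the first power only, no products of y terms)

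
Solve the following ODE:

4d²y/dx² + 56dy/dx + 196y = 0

Characteristic equation: 4r² + 56r + 196 = 0
Divide by 4: r² + 14r + 49 = 0
Factored: (r + 7)² = 0
Repeated root: r = -7
General solution: y = (C₁ + C₂x)e^(-7x)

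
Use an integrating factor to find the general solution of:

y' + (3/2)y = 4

Using integrating factor method:

General solution: y = 8/3 + Ce^(-3x/2)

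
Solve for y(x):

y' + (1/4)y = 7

Using integrating factor method:

General solution: y = 28 + Ce^(-x/4)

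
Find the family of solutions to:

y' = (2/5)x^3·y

Separating variables and integrating:
ln|y| = x^4/10 + C

General solution: y = Ce^(x^4/10)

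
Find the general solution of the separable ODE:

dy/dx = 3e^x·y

Separating variables and integrating:
ln|y| = 3e^x + C

General solution: y = Ce^(3e^x)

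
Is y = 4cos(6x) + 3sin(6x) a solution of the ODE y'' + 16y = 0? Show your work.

Verification:
y'' = -144cos(6x) - 108sin(6x)
y'' + 16y ≠ 0 (frequency mismatch: got 36 instead of 16)

No, it is not a solution.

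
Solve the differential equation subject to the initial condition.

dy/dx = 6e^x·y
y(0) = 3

General solution: y = Ce^(6e^x)
Applying IC y(0) = 3:
Particular solution: y = 3e^(6(e^x - 1))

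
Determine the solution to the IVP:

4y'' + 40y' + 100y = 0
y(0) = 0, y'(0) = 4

General solution: y = (C₁ + C₂x)e^(-5x)
Repeated root r = -5
Applying ICs: C₁ = 0, C₂ = 4
Particular solution: y = 4xe^(-5x)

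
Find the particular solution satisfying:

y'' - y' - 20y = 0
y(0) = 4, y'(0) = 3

General solution: y = C₁e^(5x) + C₂e^(-4x)
Applying ICs: C₁ = 19/9, C₂ = 17/9
Particular solution: y = (19/9)e^(5x) + (17/9)e^(-4x)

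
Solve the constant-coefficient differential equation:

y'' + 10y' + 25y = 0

Characteristic equation: r² + 10r + 25 = 0
Factored: (r + 5)² = 0
Repeated root: r = -5
General solution: y = (C₁ + C₂x)e^(-5x)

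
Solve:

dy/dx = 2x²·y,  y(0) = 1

General solution: y = Ce^(2x³/3)
Applying IC y(0) = 1:
Particular solution: y = e^(2x³/3)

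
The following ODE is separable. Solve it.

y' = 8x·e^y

Separating variables and integrating:
-e^(-y) = 4x² + C

General solution: y = -ln(C - 4x²)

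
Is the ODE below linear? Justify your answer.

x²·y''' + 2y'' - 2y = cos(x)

Yes. Linear (y and its derivatives appear to the first power only, no products of y terms)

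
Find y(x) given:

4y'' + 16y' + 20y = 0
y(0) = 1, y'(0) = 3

General solution: y = e^(-2x)(C₁cos(x) + C₂sin(x))
Complex roots r = -2 ± i
Applying ICs: C₁ = 1, C₂ = 5
Particular solution: y = e^(-2x)(cos(x) + 5sin(x))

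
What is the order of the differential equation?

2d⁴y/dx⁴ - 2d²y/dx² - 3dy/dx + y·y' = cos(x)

The order is 4 (highest derivative is of order 4).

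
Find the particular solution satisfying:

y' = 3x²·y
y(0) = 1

General solution: y = Ce^(x³)
Applying IC y(0) = 1:
Particular solution: y = e^(x³)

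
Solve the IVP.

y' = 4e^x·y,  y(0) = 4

General solution: y = Ce^(4e^x)
Applying IC y(0) = 4:
Particular solution: y = 4e^(4(e^x - 1))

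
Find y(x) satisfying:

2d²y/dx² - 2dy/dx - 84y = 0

Characteristic equation: 2r² - 2r - 84 = 0
Divide by 2: r² - r - 42 = 0
Roots: r = 7, -6 (distinct real)
General solution: y = C₁e^(7x) + C₂e^(-6x)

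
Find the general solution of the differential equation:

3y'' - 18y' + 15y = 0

Characteristic equation: 3r² - 18r + 15 = 0
Divide by 3: r² - 6r + 5 = 0
Roots: r = 1, 5 (distinct real)
General solution: y = C₁e^x + C₂e^(5x)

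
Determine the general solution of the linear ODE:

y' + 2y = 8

Using integrating factor method:

General solution: y = 4 + Ce^(-2x)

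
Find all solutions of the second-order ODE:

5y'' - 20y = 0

Characteristic equation: 5r² - 20 = 0
Divide by 5: r² - 4 = 0
Roots: r = 2, -2 (distinct real)
General solution: y = C₁e^(2x) + C₂e^(-2x)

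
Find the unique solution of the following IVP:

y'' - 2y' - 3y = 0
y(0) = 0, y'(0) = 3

General solution: y = C₁e^(3x) + C₂e^(-x)
Applying ICs: C₁ = 3/4, C₂ = -3/4
Particular solution: y = (3/4)e^(3x) - (3/4)e^(-x)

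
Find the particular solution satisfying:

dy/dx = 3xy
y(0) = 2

General solution: y = Ce^(3x²/2)
Applying IC y(0) = 2:
Particular solution: y = 2e^(3x²/2)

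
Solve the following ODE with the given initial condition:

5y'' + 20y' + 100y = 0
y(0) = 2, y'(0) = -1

General solution: y = e^(-2x)(C₁cos(4x) + C₂sin(4x))
Complex roots r = -2 ± 4i
Applying ICs: C₁ = 2, C₂ = 3/4
Particular solution: y = e^(-2x)(2cos(4x) + (3/4)sin(4x))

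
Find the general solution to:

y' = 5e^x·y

Separating variables and integrating:
ln|y| = 5e^x + C

General solution: y = Ce^(5e^x)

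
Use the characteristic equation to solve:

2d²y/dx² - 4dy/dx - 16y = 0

Characteristic equation: 2r² - 4r - 16 = 0
Divide by 2: r² - 2r - 8 = 0
Roots: r = 4, -2 (distinct real)
General solution: y = C₁e^(4x) + C₂e^(-2x)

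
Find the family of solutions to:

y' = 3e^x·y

Separating variables and integrating:
ln|y| = 3e^x + C

General solution: y = Ce^(3e^x)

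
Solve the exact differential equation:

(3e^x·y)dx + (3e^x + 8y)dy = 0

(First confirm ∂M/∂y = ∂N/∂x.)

Verify exactness: ∂M/∂y = ∂N/∂x ✓
Find F(x,y) such that ∂F/∂x = M, ∂F/∂y = N
Solution: 3e^x·y + 4y² = C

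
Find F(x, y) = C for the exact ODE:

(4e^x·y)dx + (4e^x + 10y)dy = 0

Verify exactness: ∂M/∂y = ∂N/∂x ✓
Find F(x,y) such that ∂F/∂x = M, ∂F/∂y = N
Solution: 4e^x·y + 5y² = C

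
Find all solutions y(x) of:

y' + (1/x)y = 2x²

Using integrating factor method:

General solution: y = (1/2)x^3 + C/x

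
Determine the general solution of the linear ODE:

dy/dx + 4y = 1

Using integrating factor method:

General solution: y = 1/4 + Ce^(-4x)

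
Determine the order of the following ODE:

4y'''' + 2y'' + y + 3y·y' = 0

The order is 4 (highest derivative is of order 4).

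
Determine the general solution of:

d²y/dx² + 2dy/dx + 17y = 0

Characteristic equation: r² + 2r + 17 = 0
Roots: r = -1 ± 4i (complex conjugates)
General solution: y = e^(-x)(C₁cos(4x) + C₂sin(4x))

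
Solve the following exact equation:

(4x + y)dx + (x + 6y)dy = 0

Verify exactness: ∂M/∂y = ∂N/∂x ✓
Find F(x,y) such that ∂F/∂x = M, ∂F/∂y = N
Solution: 2x² + xy + 3y² = C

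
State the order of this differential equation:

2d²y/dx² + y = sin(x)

The order is 2 (highest derivative is of order 2).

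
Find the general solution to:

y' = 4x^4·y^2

Separating variables and integrating:
-1/y = 4x^5/5 + C

General solution: y^-1 = (-4/5)x^5 + C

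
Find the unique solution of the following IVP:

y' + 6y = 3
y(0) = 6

General solution: y = 1/2 + Ce^(-6x)
Applying y(0) = 6: C = 6 - 1/2 = 11/2
Particular solution: y = 1/2 + (11/2)e^(-6x)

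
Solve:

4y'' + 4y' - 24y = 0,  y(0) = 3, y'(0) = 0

General solution: y = C₁e^(2x) + C₂e^(-3x)
Applying ICs: C₁ = 9/5, C₂ = 6/5
Particular solution: y = (9/5)e^(2x) + (6/5)e^(-3x)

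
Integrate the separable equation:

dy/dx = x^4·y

Separating variables and integrating:
ln|y| = x^5/5 + C

General solution: y = Ce^(x^5/5)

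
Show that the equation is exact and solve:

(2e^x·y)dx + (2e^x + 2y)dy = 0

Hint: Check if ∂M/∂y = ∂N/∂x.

Verify exactness: ∂M/∂y = ∂N/∂x ✓
Find F(x,y) such that ∂F/∂x = M, ∂F/∂y = N
Solution: 2e^x·y + y² = C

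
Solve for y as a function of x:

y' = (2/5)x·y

Separating variables and integrating:
ln|y| = x^2/5 + C

General solution: y = Ce^(x^2/5)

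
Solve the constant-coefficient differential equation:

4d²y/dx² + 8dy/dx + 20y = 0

Characteristic equation: 4r² + 8r + 20 = 0
Divide by 4: r² + 2r + 5 = 0
Roots: r = -1 ± 2i (complex conjugates)
General solution: y = e^(-x)(C₁cos(2x) + C₂sin(2x))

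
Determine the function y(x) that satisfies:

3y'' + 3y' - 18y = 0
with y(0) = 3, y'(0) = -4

General solution: y = C₁e^(2x) + C₂e^(-3x)
Applying ICs: C₁ = 1, C₂ = 2
Particular solution: y = e^(2x) + 2e^(-3x)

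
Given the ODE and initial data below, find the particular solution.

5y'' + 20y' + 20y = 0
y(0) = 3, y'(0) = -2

General solution: y = (C₁ + C₂x)e^(-2x)
Repeated root r = -2
Applying ICs: C₁ = 3, C₂ = 4
Particular solution: y = (3 + 4x)e^(-2x)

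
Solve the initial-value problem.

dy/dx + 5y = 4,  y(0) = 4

General solution: y = 4/5 + Ce^(-5x)
Applying y(0) = 4: C = 4 - 4/5 = 16/5
Particular solution: y = 4/5 + (16/5)e^(-5x)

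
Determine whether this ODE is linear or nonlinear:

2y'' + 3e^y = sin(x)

Nonlinear (e^y is nonlinear in y)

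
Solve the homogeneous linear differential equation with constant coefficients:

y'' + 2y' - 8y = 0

Characteristic equation: r² + 2r - 8 = 0
Roots: r = 2, -4 (distinct real)
General solution: y = C₁e^(2x) + C₂e^(-4x)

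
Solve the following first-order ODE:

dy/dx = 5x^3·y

Separating variables and integrating:
ln|y| = 5x^4/4 + C

General solution: y = Ce^(5x^4/4)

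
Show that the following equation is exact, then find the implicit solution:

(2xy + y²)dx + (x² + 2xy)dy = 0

Verify exactness: ∂M/∂y = ∂N/∂x ✓
Find F(x,y) such that ∂F/∂x = M, ∂F/∂y = N
Solution: x²y + xy² = C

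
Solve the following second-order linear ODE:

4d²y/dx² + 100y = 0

Characteristic equation: 4r² + 100 = 0
Divide by 4: r² + 25 = 0
Roots: r = ±5i (complex conjugates)
General solution: y = C₁cos(5x) + C₂sin(5x)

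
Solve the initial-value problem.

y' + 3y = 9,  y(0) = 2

General solution: y = 3 + Ce^(-3x)
Applying y(0) = 2: C = 2 - 3 = -1
Particular solution: y = 3 - e^(-3x)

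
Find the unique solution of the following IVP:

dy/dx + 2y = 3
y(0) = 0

General solution: y = 3/2 + Ce^(-2x)
Applying y(0) = 0: C = 0 - 3/2 = -3/2
Particular solution: y = 3/2 - (3/2)e^(-2x)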